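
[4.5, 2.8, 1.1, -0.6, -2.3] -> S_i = 4.50 + -1.70*i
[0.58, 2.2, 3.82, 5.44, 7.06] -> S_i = 0.58 + 1.62*i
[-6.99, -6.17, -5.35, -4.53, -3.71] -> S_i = -6.99 + 0.82*i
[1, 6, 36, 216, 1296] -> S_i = 1*6^i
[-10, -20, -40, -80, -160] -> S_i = -10*2^i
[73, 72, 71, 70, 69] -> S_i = 73 + -1*i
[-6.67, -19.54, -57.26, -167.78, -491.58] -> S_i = -6.67*2.93^i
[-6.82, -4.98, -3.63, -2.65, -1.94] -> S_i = -6.82*0.73^i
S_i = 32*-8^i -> [32, -256, 2048, -16384, 131072]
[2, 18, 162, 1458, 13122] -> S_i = 2*9^i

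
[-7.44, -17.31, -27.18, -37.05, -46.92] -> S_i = -7.44 + -9.87*i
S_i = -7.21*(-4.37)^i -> [-7.21, 31.51, -137.69, 601.7, -2629.43]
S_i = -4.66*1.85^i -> [-4.66, -8.62, -15.95, -29.51, -54.58]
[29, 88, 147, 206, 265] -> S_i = 29 + 59*i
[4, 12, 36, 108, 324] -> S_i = 4*3^i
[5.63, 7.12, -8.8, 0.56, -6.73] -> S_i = Random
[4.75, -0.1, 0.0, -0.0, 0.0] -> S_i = 4.75*(-0.02)^i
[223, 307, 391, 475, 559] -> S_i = 223 + 84*i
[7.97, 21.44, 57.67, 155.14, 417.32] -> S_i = 7.97*2.69^i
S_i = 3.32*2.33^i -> [3.32, 7.74, 18.02, 42.0, 97.85]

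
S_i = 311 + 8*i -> [311, 319, 327, 335, 343]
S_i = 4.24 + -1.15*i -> [4.24, 3.09, 1.94, 0.79, -0.36]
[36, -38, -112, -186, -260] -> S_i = 36 + -74*i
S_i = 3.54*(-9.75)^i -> [3.54, -34.52, 336.52, -3281.08, 31990.55]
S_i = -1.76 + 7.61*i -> [-1.76, 5.85, 13.46, 21.07, 28.68]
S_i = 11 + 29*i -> [11, 40, 69, 98, 127]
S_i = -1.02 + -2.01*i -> [-1.02, -3.03, -5.04, -7.05, -9.06]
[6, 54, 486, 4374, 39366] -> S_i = 6*9^i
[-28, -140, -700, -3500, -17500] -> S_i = -28*5^i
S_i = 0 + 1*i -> [0, 1, 2, 3, 4]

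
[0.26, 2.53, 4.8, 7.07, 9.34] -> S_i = 0.26 + 2.27*i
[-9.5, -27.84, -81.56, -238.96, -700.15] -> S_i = -9.50*2.93^i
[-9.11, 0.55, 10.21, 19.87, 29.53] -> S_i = -9.11 + 9.66*i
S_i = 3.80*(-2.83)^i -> [3.8, -10.75, 30.43, -86.13, 243.74]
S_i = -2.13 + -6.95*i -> [-2.13, -9.08, -16.03, -22.98, -29.93]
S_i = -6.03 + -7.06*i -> [-6.03, -13.09, -20.15, -27.21, -34.27]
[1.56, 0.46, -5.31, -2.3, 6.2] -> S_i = Random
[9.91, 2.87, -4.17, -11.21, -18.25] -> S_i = 9.91 + -7.04*i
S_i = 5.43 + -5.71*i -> [5.43, -0.28, -5.99, -11.7, -17.41]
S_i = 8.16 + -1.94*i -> [8.16, 6.22, 4.28, 2.34, 0.4]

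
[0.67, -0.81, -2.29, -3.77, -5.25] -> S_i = 0.67 + -1.48*i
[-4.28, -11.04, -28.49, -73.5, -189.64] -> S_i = -4.28*2.58^i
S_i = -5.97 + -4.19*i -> [-5.97, -10.16, -14.35, -18.54, -22.73]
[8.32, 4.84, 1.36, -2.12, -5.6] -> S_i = 8.32 + -3.48*i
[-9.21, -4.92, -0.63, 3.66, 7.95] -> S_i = -9.21 + 4.29*i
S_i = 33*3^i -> [33, 99, 297, 891, 2673]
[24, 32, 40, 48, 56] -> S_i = 24 + 8*i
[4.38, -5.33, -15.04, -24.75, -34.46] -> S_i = 4.38 + -9.71*i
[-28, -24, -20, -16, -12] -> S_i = -28 + 4*i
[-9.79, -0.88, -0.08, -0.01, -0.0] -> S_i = -9.79*0.09^i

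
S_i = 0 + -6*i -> [0, -6, -12, -18, -24]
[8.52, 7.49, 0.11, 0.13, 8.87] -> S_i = Random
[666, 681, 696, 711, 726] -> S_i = 666 + 15*i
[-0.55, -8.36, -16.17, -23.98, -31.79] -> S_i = -0.55 + -7.81*i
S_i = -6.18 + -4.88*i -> [-6.18, -11.06, -15.94, -20.82, -25.7]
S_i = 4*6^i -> [4, 24, 144, 864, 5184]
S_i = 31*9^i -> [31, 279, 2511, 22599, 203391]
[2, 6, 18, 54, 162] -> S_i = 2*3^i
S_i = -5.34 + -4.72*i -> [-5.34, -10.06, -14.78, -19.5, -24.22]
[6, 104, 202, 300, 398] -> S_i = 6 + 98*i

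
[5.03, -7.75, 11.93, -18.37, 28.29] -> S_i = 5.03*(-1.54)^i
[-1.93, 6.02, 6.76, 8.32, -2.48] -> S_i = Random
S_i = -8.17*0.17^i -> [-8.17, -1.39, -0.24, -0.04, -0.01]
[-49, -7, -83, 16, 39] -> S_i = Random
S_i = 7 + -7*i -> [7, 0, -7, -14, -21]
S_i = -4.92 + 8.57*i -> [-4.92, 3.65, 12.22, 20.79, 29.36]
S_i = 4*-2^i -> [4, -8, 16, -32, 64]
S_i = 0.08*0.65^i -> [0.08, 0.05, 0.03, 0.02, 0.01]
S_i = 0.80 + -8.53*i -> [0.8, -7.73, -16.26, -24.79, -33.32]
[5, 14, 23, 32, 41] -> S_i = 5 + 9*i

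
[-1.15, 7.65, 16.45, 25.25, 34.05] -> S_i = -1.15 + 8.80*i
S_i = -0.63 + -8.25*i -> [-0.63, -8.88, -17.13, -25.38, -33.63]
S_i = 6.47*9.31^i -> [6.47, 60.24, 560.79, 5221.0, 48607.47]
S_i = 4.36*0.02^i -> [4.36, 0.09, 0.0, 0.0, 0.0]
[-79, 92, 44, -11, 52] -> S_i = Random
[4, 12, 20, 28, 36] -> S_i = 4 + 8*i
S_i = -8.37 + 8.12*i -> [-8.37, -0.25, 7.87, 15.99, 24.11]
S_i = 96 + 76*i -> [96, 172, 248, 324, 400]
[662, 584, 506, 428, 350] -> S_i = 662 + -78*i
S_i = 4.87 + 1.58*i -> [4.87, 6.45, 8.03, 9.61, 11.19]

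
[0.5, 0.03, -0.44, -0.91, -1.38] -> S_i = 0.50 + -0.47*i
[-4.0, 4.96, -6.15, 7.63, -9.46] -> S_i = -4.00*(-1.24)^i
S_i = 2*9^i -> [2, 18, 162, 1458, 13122]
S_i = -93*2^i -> [-93, -186, -372, -744, -1488]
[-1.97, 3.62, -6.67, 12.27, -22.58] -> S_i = -1.97*(-1.84)^i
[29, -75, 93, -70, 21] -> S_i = Random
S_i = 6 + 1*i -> [6, 7, 8, 9, 10]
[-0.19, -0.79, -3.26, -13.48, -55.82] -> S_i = -0.19*4.14^i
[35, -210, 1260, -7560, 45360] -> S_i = 35*-6^i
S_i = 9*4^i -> [9, 36, 144, 576, 2304]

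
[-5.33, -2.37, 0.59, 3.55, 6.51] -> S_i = -5.33 + 2.96*i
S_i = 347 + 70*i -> [347, 417, 487, 557, 627]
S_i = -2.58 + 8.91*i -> [-2.58, 6.33, 15.24, 24.15, 33.06]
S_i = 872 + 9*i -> [872, 881, 890, 899, 908]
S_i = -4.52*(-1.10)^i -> [-4.52, 4.97, -5.47, 6.02, -6.62]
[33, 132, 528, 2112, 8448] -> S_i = 33*4^i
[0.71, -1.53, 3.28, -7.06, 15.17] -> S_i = 0.71*(-2.15)^i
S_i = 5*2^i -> [5, 10, 20, 40, 80]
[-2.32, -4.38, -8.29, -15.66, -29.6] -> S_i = -2.32*1.89^i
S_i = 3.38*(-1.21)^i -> [3.38, -4.09, 4.95, -5.99, 7.25]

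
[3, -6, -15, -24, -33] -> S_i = 3 + -9*i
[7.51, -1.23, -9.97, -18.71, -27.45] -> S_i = 7.51 + -8.74*i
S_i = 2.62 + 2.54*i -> [2.62, 5.16, 7.7, 10.24, 12.78]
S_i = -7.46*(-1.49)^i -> [-7.46, 11.12, -16.56, 24.68, -36.77]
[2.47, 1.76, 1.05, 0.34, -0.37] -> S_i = 2.47 + -0.71*i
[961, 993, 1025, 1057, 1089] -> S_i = 961 + 32*i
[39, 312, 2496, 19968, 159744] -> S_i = 39*8^i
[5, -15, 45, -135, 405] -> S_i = 5*-3^i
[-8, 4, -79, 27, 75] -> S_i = Random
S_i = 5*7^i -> [5, 35, 245, 1715, 12005]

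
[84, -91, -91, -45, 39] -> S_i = Random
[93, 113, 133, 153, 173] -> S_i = 93 + 20*i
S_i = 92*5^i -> [92, 460, 2300, 11500, 57500]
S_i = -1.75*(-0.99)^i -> [-1.75, 1.73, -1.72, 1.7, -1.68]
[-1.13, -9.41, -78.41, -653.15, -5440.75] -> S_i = -1.13*8.33^i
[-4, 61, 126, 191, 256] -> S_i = -4 + 65*i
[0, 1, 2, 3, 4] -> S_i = 0 + 1*i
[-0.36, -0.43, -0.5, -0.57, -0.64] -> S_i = -0.36 + -0.07*i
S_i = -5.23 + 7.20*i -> [-5.23, 1.97, 9.17, 16.37, 23.57]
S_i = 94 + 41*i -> [94, 135, 176, 217, 258]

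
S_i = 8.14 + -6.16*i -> [8.14, 1.98, -4.18, -10.34, -16.5]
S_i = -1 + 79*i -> [-1, 78, 157, 236, 315]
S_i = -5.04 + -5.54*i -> [-5.04, -10.58, -16.12, -21.66, -27.2]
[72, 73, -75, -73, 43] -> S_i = Random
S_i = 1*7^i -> [1, 7, 49, 343, 2401]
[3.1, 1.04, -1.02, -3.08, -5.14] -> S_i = 3.10 + -2.06*i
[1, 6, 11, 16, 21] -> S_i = 1 + 5*i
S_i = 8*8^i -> [8, 64, 512, 4096, 32768]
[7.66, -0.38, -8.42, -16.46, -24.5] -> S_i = 7.66 + -8.04*i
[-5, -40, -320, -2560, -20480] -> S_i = -5*8^i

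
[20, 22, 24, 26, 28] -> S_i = 20 + 2*i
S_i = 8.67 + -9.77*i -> [8.67, -1.1, -10.87, -20.64, -30.41]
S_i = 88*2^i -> [88, 176, 352, 704, 1408]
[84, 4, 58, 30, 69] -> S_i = Random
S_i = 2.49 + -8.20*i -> [2.49, -5.71, -13.91, -22.11, -30.31]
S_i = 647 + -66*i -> [647, 581, 515, 449, 383]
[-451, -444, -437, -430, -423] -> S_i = -451 + 7*i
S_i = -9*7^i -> [-9, -63, -441, -3087, -21609]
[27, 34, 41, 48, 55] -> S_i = 27 + 7*i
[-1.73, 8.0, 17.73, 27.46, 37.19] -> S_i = -1.73 + 9.73*i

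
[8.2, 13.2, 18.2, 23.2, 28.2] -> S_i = 8.20 + 5.00*i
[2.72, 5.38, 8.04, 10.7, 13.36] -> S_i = 2.72 + 2.66*i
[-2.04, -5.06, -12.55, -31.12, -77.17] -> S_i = -2.04*2.48^i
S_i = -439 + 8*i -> [-439, -431, -423, -415, -407]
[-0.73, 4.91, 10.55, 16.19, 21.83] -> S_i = -0.73 + 5.64*i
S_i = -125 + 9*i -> [-125, -116, -107, -98, -89]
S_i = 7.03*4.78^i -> [7.03, 33.6, 160.62, 767.78, 3670.01]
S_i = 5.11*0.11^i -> [5.11, 0.56, 0.06, 0.01, 0.0]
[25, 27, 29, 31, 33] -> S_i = 25 + 2*i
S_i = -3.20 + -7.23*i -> [-3.2, -10.43, -17.66, -24.89, -32.12]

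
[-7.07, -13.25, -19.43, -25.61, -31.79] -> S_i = -7.07 + -6.18*i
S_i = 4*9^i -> [4, 36, 324, 2916, 26244]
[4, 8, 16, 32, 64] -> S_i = 4*2^i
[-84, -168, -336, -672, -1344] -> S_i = -84*2^i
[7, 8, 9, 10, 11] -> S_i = 7 + 1*i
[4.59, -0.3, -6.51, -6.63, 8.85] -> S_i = Random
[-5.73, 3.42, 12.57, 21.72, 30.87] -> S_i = -5.73 + 9.15*i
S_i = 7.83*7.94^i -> [7.83, 62.17, 493.63, 3919.43, 31120.3]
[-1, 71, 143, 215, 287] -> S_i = -1 + 72*i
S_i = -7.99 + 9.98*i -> [-7.99, 1.99, 11.97, 21.95, 31.93]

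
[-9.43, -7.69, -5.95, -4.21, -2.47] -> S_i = -9.43 + 1.74*i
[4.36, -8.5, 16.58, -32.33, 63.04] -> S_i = 4.36*(-1.95)^i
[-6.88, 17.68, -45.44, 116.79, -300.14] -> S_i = -6.88*(-2.57)^i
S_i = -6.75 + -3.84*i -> [-6.75, -10.59, -14.43, -18.27, -22.11]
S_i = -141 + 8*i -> [-141, -133, -125, -117, -109]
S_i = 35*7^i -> [35, 245, 1715, 12005, 84035]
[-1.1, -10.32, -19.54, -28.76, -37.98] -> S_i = -1.10 + -9.22*i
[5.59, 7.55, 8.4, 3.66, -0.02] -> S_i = Random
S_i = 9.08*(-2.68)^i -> [9.08, -24.33, 65.22, -174.78, 468.41]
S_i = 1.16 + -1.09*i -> [1.16, 0.07, -1.02, -2.11, -3.2]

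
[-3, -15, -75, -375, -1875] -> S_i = -3*5^i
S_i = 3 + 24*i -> [3, 27, 51, 75, 99]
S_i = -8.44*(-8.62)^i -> [-8.44, 72.75, -627.13, 5405.85, -46598.45]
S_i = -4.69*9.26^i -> [-4.69, -43.43, -402.16, -3723.97, -34483.93]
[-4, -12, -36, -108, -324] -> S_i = -4*3^i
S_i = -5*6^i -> [-5, -30, -180, -1080, -6480]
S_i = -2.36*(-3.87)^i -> [-2.36, 9.13, -35.35, 136.79, -529.37]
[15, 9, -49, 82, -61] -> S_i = Random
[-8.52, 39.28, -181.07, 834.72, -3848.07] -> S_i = -8.52*(-4.61)^i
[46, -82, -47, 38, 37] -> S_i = Random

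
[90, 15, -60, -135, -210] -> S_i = 90 + -75*i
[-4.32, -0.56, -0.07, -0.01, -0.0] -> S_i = -4.32*0.13^i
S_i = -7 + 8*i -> [-7, 1, 9, 17, 25]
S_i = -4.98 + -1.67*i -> [-4.98, -6.65, -8.32, -9.99, -11.66]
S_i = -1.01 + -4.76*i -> [-1.01, -5.77, -10.53, -15.29, -20.05]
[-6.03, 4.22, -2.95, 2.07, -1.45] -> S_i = -6.03*(-0.70)^i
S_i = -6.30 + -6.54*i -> [-6.3, -12.84, -19.38, -25.92, -32.46]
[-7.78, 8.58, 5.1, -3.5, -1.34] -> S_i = Random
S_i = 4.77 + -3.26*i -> [4.77, 1.51, -1.75, -5.01, -8.27]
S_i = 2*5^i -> [2, 10, 50, 250, 1250]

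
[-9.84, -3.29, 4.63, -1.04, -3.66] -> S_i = Random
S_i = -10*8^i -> [-10, -80, -640, -5120, -40960]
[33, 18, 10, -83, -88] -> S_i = Random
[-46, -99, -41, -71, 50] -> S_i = Random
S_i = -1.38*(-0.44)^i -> [-1.38, 0.61, -0.27, 0.12, -0.05]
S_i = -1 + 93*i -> [-1, 92, 185, 278, 371]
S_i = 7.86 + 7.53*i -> [7.86, 15.39, 22.92, 30.45, 37.98]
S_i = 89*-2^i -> [89, -178, 356, -712, 1424]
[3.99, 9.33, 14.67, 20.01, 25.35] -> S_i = 3.99 + 5.34*i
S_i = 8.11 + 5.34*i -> [8.11, 13.45, 18.79, 24.13, 29.47]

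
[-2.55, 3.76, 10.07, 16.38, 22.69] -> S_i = -2.55 + 6.31*i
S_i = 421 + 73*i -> [421, 494, 567, 640, 713]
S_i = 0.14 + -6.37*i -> [0.14, -6.23, -12.6, -18.97, -25.34]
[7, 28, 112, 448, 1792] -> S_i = 7*4^i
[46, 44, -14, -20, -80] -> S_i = Random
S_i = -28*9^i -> [-28, -252, -2268, -20412, -183708]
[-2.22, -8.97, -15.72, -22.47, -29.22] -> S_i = -2.22 + -6.75*i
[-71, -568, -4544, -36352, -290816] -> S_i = -71*8^i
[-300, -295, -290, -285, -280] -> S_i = -300 + 5*i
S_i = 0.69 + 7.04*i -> [0.69, 7.73, 14.77, 21.81, 28.85]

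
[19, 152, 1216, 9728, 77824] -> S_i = 19*8^i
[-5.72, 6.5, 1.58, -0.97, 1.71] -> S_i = Random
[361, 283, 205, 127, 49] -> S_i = 361 + -78*i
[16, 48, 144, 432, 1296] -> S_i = 16*3^i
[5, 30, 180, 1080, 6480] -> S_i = 5*6^i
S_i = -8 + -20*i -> [-8, -28, -48, -68, -88]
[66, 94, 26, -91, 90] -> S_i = Random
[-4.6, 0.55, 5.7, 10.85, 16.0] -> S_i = -4.60 + 5.15*i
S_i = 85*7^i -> [85, 595, 4165, 29155, 204085]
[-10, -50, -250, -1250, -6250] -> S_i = -10*5^i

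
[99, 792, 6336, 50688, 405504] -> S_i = 99*8^i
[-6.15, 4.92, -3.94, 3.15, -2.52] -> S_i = -6.15*(-0.80)^i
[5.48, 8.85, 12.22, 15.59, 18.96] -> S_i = 5.48 + 3.37*i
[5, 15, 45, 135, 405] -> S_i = 5*3^i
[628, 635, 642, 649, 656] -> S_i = 628 + 7*i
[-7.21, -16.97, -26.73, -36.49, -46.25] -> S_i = -7.21 + -9.76*i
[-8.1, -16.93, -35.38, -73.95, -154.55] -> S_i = -8.10*2.09^i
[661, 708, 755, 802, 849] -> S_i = 661 + 47*i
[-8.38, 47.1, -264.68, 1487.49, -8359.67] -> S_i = -8.38*(-5.62)^i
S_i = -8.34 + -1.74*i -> [-8.34, -10.08, -11.82, -13.56, -15.3]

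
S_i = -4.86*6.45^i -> [-4.86, -31.35, -202.19, -1304.11, -8411.53]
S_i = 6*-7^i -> [6, -42, 294, -2058, 14406]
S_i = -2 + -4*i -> [-2, -6, -10, -14, -18]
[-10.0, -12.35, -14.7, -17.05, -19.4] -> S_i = -10.00 + -2.35*i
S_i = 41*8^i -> [41, 328, 2624, 20992, 167936]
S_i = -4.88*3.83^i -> [-4.88, -18.69, -71.58, -274.17, -1050.06]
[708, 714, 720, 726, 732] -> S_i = 708 + 6*i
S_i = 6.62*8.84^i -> [6.62, 58.52, 517.32, 4573.14, 40426.58]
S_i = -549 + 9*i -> [-549, -540, -531, -522, -513]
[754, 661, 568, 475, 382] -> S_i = 754 + -93*i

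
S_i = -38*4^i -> [-38, -152, -608, -2432, -9728]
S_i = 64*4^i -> [64, 256, 1024, 4096, 16384]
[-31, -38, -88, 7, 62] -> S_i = Random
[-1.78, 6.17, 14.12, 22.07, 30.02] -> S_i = -1.78 + 7.95*i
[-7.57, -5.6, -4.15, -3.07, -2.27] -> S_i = -7.57*0.74^i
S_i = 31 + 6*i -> [31, 37, 43, 49, 55]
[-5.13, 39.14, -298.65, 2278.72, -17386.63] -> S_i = -5.13*(-7.63)^i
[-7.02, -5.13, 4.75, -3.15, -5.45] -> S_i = Random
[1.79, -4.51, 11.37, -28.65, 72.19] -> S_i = 1.79*(-2.52)^i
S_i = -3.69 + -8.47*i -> [-3.69, -12.16, -20.63, -29.1, -37.57]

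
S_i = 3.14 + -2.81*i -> [3.14, 0.33, -2.48, -5.29, -8.1]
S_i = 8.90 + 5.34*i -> [8.9, 14.24, 19.58, 24.92, 30.26]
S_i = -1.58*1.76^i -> [-1.58, -2.78, -4.89, -8.61, -15.16]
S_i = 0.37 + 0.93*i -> [0.37, 1.3, 2.23, 3.16, 4.09]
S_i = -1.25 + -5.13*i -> [-1.25, -6.38, -11.51, -16.64, -21.77]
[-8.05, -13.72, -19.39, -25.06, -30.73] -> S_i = -8.05 + -5.67*i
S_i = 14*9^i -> [14, 126, 1134, 10206, 91854]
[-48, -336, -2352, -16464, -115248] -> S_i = -48*7^i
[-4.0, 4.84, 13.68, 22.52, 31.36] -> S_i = -4.00 + 8.84*i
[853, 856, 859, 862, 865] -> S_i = 853 + 3*i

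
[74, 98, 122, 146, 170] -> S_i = 74 + 24*i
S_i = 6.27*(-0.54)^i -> [6.27, -3.39, 1.83, -0.99, 0.53]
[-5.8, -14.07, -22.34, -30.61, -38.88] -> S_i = -5.80 + -8.27*i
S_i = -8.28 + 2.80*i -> [-8.28, -5.48, -2.68, 0.12, 2.92]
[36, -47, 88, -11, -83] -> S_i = Random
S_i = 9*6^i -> [9, 54, 324, 1944, 11664]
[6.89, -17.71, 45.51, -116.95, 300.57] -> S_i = 6.89*(-2.57)^i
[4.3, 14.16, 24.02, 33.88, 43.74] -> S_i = 4.30 + 9.86*i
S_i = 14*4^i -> [14, 56, 224, 896, 3584]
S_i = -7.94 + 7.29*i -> [-7.94, -0.65, 6.64, 13.93, 21.22]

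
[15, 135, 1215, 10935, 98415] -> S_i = 15*9^i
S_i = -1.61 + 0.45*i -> [-1.61, -1.16, -0.71, -0.26, 0.19]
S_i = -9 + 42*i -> [-9, 33, 75, 117, 159]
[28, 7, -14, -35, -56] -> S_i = 28 + -21*i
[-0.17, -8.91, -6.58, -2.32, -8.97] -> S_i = Random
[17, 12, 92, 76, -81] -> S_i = Random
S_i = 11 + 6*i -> [11, 17, 23, 29, 35]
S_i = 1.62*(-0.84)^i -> [1.62, -1.36, 1.14, -0.96, 0.81]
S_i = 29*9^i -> [29, 261, 2349, 21141, 190269]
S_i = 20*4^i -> [20, 80, 320, 1280, 5120]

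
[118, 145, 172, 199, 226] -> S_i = 118 + 27*i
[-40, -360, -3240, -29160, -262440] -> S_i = -40*9^i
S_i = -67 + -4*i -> [-67, -71, -75, -79, -83]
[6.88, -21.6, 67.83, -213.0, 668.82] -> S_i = 6.88*(-3.14)^i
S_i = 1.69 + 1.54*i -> [1.69, 3.23, 4.77, 6.31, 7.85]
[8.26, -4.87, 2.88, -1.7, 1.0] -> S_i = 8.26*(-0.59)^i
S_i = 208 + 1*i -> [208, 209, 210, 211, 212]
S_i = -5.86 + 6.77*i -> [-5.86, 0.91, 7.68, 14.45, 21.22]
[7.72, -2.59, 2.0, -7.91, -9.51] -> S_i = Random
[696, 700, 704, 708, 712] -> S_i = 696 + 4*i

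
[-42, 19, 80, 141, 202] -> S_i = -42 + 61*i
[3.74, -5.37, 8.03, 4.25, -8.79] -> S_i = Random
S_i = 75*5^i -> [75, 375, 1875, 9375, 46875]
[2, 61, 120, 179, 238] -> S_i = 2 + 59*i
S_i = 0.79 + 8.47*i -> [0.79, 9.26, 17.73, 26.2, 34.67]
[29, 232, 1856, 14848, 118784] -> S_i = 29*8^i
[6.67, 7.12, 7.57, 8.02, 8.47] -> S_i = 6.67 + 0.45*i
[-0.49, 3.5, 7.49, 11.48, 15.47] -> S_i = -0.49 + 3.99*i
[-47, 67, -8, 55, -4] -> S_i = Random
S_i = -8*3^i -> [-8, -24, -72, -216, -648]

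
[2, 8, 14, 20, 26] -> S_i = 2 + 6*i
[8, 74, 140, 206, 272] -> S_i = 8 + 66*i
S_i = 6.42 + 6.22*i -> [6.42, 12.64, 18.86, 25.08, 31.3]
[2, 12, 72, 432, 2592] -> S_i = 2*6^i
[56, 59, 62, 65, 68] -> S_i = 56 + 3*i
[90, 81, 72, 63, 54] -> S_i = 90 + -9*i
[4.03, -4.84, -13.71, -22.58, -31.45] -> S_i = 4.03 + -8.87*i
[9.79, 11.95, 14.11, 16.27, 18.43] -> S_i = 9.79 + 2.16*i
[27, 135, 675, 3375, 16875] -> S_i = 27*5^i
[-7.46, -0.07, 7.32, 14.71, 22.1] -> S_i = -7.46 + 7.39*i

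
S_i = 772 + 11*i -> [772, 783, 794, 805, 816]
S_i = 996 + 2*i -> [996, 998, 1000, 1002, 1004]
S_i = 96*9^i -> [96, 864, 7776, 69984, 629856]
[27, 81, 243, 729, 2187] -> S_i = 27*3^i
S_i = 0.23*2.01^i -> [0.23, 0.46, 0.93, 1.87, 3.75]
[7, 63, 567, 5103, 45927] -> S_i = 7*9^i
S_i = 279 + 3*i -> [279, 282, 285, 288, 291]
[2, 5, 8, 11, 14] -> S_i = 2 + 3*i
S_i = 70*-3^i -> [70, -210, 630, -1890, 5670]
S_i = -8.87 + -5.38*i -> [-8.87, -14.25, -19.63, -25.01, -30.39]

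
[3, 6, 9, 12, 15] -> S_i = 3 + 3*i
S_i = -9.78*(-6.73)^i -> [-9.78, 65.82, -442.96, 2981.15, -20063.15]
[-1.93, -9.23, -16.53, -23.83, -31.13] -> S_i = -1.93 + -7.30*i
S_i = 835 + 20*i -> [835, 855, 875, 895, 915]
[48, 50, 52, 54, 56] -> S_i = 48 + 2*i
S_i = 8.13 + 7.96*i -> [8.13, 16.09, 24.05, 32.01, 39.97]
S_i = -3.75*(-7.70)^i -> [-3.75, 28.88, -222.34, 1712.0, -13182.39]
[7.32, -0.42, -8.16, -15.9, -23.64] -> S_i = 7.32 + -7.74*i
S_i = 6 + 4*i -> [6, 10, 14, 18, 22]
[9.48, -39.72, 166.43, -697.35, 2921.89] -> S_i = 9.48*(-4.19)^i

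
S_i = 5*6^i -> [5, 30, 180, 1080, 6480]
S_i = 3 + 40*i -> [3, 43, 83, 123, 163]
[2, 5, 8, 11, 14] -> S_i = 2 + 3*i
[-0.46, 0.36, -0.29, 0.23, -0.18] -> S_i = -0.46*(-0.79)^i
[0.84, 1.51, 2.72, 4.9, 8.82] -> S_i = 0.84*1.80^i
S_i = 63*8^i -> [63, 504, 4032, 32256, 258048]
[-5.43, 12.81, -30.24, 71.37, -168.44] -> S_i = -5.43*(-2.36)^i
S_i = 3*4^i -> [3, 12, 48, 192, 768]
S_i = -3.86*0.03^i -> [-3.86, -0.12, -0.0, -0.0, -0.0]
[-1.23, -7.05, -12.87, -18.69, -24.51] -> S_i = -1.23 + -5.82*i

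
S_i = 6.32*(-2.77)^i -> [6.32, -17.51, 48.49, -134.32, 372.08]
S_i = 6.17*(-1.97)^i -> [6.17, -12.15, 23.95, -47.17, 92.93]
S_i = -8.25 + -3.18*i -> [-8.25, -11.43, -14.61, -17.79, -20.97]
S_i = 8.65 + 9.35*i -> [8.65, 18.0, 27.35, 36.7, 46.05]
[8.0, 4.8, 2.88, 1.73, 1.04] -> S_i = 8.00*0.60^i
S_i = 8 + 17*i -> [8, 25, 42, 59, 76]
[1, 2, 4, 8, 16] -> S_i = 1*2^i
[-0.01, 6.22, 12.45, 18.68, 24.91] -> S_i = -0.01 + 6.23*i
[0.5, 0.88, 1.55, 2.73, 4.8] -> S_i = 0.50*1.76^i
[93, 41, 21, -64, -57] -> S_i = Random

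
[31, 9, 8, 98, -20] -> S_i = Random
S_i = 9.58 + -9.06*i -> [9.58, 0.52, -8.54, -17.6, -26.66]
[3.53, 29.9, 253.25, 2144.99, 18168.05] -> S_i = 3.53*8.47^i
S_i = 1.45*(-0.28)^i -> [1.45, -0.41, 0.11, -0.03, 0.01]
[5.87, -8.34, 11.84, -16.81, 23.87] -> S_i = 5.87*(-1.42)^i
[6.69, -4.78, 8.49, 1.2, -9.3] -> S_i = Random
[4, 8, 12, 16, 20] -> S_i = 4 + 4*i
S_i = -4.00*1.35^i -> [-4.0, -5.4, -7.29, -9.84, -13.29]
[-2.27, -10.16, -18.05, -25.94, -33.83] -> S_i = -2.27 + -7.89*i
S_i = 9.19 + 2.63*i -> [9.19, 11.82, 14.45, 17.08, 19.71]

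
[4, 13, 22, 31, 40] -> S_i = 4 + 9*i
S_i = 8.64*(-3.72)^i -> [8.64, -32.14, 119.56, -444.78, 1654.57]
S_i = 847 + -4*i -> [847, 843, 839, 835, 831]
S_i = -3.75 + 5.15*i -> [-3.75, 1.4, 6.55, 11.7, 16.85]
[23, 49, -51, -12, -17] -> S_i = Random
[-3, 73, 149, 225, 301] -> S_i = -3 + 76*i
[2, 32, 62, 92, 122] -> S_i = 2 + 30*i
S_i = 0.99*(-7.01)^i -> [0.99, -6.94, 48.65, -341.03, 2390.6]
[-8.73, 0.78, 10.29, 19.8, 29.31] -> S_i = -8.73 + 9.51*i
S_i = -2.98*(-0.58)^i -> [-2.98, 1.73, -1.0, 0.58, -0.34]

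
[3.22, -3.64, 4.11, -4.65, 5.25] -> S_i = 3.22*(-1.13)^i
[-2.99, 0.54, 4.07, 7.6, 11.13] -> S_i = -2.99 + 3.53*i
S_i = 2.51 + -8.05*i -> [2.51, -5.54, -13.59, -21.64, -29.69]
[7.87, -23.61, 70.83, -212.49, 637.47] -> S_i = 7.87*(-3.00)^i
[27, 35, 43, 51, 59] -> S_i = 27 + 8*i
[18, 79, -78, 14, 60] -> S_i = Random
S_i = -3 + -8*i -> [-3, -11, -19, -27, -35]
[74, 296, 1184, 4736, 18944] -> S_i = 74*4^i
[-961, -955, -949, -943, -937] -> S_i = -961 + 6*i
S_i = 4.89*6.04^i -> [4.89, 29.54, 178.4, 1077.51, 6508.14]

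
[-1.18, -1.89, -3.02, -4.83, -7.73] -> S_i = -1.18*1.60^i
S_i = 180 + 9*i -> [180, 189, 198, 207, 216]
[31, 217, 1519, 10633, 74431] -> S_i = 31*7^i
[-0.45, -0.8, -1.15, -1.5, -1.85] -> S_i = -0.45 + -0.35*i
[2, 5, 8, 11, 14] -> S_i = 2 + 3*i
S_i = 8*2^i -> [8, 16, 32, 64, 128]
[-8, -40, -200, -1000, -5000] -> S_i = -8*5^i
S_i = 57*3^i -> [57, 171, 513, 1539, 4617]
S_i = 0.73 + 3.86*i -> [0.73, 4.59, 8.45, 12.31, 16.17]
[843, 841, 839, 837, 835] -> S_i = 843 + -2*i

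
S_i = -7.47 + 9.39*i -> [-7.47, 1.92, 11.31, 20.7, 30.09]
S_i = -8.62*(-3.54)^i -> [-8.62, 30.51, -108.02, 382.4, -1353.69]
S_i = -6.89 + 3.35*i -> [-6.89, -3.54, -0.19, 3.16, 6.51]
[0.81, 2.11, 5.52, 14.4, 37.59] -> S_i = 0.81*2.61^i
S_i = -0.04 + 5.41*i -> [-0.04, 5.37, 10.78, 16.19, 21.6]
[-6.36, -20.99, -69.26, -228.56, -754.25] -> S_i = -6.36*3.30^i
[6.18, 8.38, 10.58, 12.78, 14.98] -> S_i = 6.18 + 2.20*i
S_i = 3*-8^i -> [3, -24, 192, -1536, 12288]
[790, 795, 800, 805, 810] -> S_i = 790 + 5*i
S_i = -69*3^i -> [-69, -207, -621, -1863, -5589]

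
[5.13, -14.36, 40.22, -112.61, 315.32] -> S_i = 5.13*(-2.80)^i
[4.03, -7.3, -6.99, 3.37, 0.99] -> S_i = Random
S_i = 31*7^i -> [31, 217, 1519, 10633, 74431]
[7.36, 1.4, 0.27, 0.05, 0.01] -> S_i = 7.36*0.19^i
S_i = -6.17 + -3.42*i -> [-6.17, -9.59, -13.01, -16.43, -19.85]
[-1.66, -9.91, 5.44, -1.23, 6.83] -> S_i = Random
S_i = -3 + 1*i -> [-3, -2, -1, 0, 1]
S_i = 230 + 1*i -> [230, 231, 232, 233, 234]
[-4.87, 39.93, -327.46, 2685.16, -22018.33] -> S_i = -4.87*(-8.20)^i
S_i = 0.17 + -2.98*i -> [0.17, -2.81, -5.79, -8.77, -11.75]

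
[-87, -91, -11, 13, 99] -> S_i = Random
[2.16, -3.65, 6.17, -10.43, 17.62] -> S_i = 2.16*(-1.69)^i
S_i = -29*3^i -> [-29, -87, -261, -783, -2349]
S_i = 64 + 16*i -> [64, 80, 96, 112, 128]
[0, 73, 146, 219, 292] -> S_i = 0 + 73*i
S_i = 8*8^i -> [8, 64, 512, 4096, 32768]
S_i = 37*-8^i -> [37, -296, 2368, -18944, 151552]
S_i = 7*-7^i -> [7, -49, 343, -2401, 16807]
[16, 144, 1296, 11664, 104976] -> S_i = 16*9^i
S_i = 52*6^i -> [52, 312, 1872, 11232, 67392]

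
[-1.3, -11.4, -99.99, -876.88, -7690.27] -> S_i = -1.30*8.77^i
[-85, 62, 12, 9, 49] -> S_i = Random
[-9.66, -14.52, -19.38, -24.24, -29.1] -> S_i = -9.66 + -4.86*i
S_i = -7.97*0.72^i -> [-7.97, -5.74, -4.13, -2.97, -2.14]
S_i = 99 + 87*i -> [99, 186, 273, 360, 447]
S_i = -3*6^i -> [-3, -18, -108, -648, -3888]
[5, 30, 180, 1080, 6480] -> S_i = 5*6^i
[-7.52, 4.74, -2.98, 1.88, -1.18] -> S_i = -7.52*(-0.63)^i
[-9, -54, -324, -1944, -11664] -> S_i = -9*6^i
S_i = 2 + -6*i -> [2, -4, -10, -16, -22]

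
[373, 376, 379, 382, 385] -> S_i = 373 + 3*i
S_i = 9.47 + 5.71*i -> [9.47, 15.18, 20.89, 26.6, 32.31]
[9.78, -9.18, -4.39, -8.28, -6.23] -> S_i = Random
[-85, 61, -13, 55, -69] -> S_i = Random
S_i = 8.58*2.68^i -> [8.58, 22.99, 61.62, 165.15, 442.62]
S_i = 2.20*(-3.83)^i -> [2.2, -8.43, 32.27, -123.6, 473.39]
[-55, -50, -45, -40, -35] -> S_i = -55 + 5*i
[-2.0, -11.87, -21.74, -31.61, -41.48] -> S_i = -2.00 + -9.87*i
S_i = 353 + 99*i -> [353, 452, 551, 650, 749]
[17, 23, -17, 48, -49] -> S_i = Random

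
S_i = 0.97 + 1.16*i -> [0.97, 2.13, 3.29, 4.45, 5.61]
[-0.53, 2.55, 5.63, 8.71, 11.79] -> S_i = -0.53 + 3.08*i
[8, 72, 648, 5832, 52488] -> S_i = 8*9^i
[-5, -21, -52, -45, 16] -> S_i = Random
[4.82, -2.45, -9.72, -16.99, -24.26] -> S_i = 4.82 + -7.27*i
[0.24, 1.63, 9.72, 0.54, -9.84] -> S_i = Random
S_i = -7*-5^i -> [-7, 35, -175, 875, -4375]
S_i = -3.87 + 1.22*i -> [-3.87, -2.65, -1.43, -0.21, 1.01]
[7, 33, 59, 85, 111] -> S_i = 7 + 26*i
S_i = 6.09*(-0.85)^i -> [6.09, -5.18, 4.4, -3.74, 3.18]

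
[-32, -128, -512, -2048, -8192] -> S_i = -32*4^i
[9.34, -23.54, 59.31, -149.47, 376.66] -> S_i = 9.34*(-2.52)^i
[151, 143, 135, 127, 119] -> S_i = 151 + -8*i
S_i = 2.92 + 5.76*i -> [2.92, 8.68, 14.44, 20.2, 25.96]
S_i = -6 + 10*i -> [-6, 4, 14, 24, 34]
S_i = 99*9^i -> [99, 891, 8019, 72171, 649539]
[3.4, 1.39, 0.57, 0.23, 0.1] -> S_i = 3.40*0.41^i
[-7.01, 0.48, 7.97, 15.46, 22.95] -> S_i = -7.01 + 7.49*i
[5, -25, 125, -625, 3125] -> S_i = 5*-5^i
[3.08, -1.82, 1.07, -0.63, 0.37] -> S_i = 3.08*(-0.59)^i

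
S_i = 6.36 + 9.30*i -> [6.36, 15.66, 24.96, 34.26, 43.56]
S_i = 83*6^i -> [83, 498, 2988, 17928, 107568]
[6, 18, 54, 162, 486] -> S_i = 6*3^i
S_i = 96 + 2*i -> [96, 98, 100, 102, 104]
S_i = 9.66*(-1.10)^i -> [9.66, -10.63, 11.69, -12.86, 14.14]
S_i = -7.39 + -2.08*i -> [-7.39, -9.47, -11.55, -13.63, -15.71]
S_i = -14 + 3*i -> [-14, -11, -8, -5, -2]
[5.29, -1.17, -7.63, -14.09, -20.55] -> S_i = 5.29 + -6.46*i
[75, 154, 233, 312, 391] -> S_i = 75 + 79*i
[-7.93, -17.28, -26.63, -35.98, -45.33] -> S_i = -7.93 + -9.35*i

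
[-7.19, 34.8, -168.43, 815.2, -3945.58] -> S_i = -7.19*(-4.84)^i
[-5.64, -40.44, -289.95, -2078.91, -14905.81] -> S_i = -5.64*7.17^i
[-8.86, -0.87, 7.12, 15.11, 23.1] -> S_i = -8.86 + 7.99*i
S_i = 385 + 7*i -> [385, 392, 399, 406, 413]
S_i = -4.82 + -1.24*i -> [-4.82, -6.06, -7.3, -8.54, -9.78]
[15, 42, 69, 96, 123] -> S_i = 15 + 27*i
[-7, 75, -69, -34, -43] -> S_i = Random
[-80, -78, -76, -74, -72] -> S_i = -80 + 2*i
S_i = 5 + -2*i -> [5, 3, 1, -1, -3]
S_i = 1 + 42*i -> [1, 43, 85, 127, 169]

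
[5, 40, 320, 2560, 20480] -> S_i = 5*8^i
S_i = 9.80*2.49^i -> [9.8, 24.4, 60.76, 151.29, 376.72]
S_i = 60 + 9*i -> [60, 69, 78, 87, 96]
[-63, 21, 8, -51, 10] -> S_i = Random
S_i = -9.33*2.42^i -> [-9.33, -22.58, -54.64, -132.23, -319.99]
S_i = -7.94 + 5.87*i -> [-7.94, -2.07, 3.8, 9.67, 15.54]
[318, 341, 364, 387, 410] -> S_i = 318 + 23*i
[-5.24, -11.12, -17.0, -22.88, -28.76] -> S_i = -5.24 + -5.88*i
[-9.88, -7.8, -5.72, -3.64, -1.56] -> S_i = -9.88 + 2.08*i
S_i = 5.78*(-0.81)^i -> [5.78, -4.68, 3.79, -3.07, 2.49]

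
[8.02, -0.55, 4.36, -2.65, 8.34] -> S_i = Random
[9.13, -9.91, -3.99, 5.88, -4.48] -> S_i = Random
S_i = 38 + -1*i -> [38, 37, 36, 35, 34]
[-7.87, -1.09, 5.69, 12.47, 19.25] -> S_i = -7.87 + 6.78*i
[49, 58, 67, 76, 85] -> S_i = 49 + 9*i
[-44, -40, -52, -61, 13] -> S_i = Random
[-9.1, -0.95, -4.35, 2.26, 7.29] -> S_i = Random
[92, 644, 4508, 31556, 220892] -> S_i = 92*7^i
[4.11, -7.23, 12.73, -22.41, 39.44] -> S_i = 4.11*(-1.76)^i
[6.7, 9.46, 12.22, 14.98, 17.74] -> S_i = 6.70 + 2.76*i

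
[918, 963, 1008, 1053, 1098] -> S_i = 918 + 45*i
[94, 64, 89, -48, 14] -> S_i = Random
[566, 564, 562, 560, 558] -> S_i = 566 + -2*i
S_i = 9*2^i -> [9, 18, 36, 72, 144]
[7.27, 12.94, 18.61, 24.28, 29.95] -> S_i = 7.27 + 5.67*i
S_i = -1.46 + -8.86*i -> [-1.46, -10.32, -19.18, -28.04, -36.9]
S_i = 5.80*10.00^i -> [5.8, 58.0, 580.0, 5800.0, 58000.0]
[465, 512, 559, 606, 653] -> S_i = 465 + 47*i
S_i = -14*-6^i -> [-14, 84, -504, 3024, -18144]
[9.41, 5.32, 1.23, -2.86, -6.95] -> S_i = 9.41 + -4.09*i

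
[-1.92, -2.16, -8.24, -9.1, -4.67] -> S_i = Random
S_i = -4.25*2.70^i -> [-4.25, -11.48, -30.98, -83.65, -225.86]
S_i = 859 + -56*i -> [859, 803, 747, 691, 635]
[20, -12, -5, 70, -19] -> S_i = Random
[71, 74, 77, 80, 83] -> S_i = 71 + 3*i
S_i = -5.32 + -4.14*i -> [-5.32, -9.46, -13.6, -17.74, -21.88]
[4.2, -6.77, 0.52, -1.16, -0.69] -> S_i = Random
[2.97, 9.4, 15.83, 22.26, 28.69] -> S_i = 2.97 + 6.43*i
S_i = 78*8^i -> [78, 624, 4992, 39936, 319488]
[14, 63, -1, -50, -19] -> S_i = Random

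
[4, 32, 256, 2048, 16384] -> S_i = 4*8^i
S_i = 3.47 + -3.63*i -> [3.47, -0.16, -3.79, -7.42, -11.05]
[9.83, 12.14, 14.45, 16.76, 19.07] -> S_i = 9.83 + 2.31*i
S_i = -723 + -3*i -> [-723, -726, -729, -732, -735]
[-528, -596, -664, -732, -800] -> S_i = -528 + -68*i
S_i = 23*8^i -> [23, 184, 1472, 11776, 94208]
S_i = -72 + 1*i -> [-72, -71, -70, -69, -68]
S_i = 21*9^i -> [21, 189, 1701, 15309, 137781]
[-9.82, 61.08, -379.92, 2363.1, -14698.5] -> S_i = -9.82*(-6.22)^i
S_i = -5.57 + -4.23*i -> [-5.57, -9.8, -14.03, -18.26, -22.49]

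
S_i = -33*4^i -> [-33, -132, -528, -2112, -8448]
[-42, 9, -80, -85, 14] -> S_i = Random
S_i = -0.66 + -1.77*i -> [-0.66, -2.43, -4.2, -5.97, -7.74]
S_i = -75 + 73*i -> [-75, -2, 71, 144, 217]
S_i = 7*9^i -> [7, 63, 567, 5103, 45927]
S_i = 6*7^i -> [6, 42, 294, 2058, 14406]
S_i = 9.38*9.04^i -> [9.38, 84.8, 766.55, 6929.6, 62643.58]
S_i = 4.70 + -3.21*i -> [4.7, 1.49, -1.72, -4.93, -8.14]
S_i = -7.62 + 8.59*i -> [-7.62, 0.97, 9.56, 18.15, 26.74]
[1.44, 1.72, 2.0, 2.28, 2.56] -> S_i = 1.44 + 0.28*i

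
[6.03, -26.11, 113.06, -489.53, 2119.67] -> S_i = 6.03*(-4.33)^i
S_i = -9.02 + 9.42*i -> [-9.02, 0.4, 9.82, 19.24, 28.66]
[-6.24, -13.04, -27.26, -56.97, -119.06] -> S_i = -6.24*2.09^i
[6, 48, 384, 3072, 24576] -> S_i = 6*8^i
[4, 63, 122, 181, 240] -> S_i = 4 + 59*i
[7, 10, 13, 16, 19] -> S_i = 7 + 3*i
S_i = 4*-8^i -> [4, -32, 256, -2048, 16384]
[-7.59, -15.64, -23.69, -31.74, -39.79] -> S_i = -7.59 + -8.05*i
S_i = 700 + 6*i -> [700, 706, 712, 718, 724]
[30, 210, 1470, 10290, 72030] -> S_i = 30*7^i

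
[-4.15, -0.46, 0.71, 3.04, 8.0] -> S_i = Random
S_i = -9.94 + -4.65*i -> [-9.94, -14.59, -19.24, -23.89, -28.54]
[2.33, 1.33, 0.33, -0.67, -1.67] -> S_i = 2.33 + -1.00*i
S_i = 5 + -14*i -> [5, -9, -23, -37, -51]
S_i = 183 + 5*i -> [183, 188, 193, 198, 203]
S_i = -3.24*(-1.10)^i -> [-3.24, 3.56, -3.92, 4.31, -4.74]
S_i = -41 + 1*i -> [-41, -40, -39, -38, -37]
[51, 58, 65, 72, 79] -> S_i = 51 + 7*i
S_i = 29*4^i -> [29, 116, 464, 1856, 7424]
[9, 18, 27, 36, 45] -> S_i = 9 + 9*i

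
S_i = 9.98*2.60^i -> [9.98, 25.95, 67.46, 175.41, 456.06]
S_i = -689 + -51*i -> [-689, -740, -791, -842, -893]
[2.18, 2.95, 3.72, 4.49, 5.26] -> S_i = 2.18 + 0.77*i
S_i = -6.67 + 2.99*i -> [-6.67, -3.68, -0.69, 2.3, 5.29]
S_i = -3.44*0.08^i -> [-3.44, -0.28, -0.02, -0.0, -0.0]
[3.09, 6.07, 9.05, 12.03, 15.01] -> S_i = 3.09 + 2.98*i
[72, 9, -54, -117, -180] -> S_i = 72 + -63*i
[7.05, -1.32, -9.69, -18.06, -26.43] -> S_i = 7.05 + -8.37*i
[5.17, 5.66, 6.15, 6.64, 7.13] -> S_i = 5.17 + 0.49*i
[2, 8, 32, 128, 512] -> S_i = 2*4^i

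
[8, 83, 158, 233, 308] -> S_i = 8 + 75*i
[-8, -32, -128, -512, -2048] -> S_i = -8*4^i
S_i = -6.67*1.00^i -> [-6.67, -6.67, -6.67, -6.67, -6.67]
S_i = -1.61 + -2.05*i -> [-1.61, -3.66, -5.71, -7.76, -9.81]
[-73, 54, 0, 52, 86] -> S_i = Random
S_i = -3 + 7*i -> [-3, 4, 11, 18, 25]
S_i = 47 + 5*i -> [47, 52, 57, 62, 67]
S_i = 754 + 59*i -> [754, 813, 872, 931, 990]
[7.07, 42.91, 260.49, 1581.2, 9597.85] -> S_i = 7.07*6.07^i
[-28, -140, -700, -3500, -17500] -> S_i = -28*5^i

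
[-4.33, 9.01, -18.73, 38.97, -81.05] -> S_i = -4.33*(-2.08)^i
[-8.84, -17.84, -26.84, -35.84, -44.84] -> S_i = -8.84 + -9.00*i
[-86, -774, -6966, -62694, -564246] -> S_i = -86*9^i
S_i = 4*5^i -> [4, 20, 100, 500, 2500]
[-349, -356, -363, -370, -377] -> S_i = -349 + -7*i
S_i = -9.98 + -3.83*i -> [-9.98, -13.81, -17.64, -21.47, -25.3]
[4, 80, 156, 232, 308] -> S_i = 4 + 76*i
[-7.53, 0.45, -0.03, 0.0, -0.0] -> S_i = -7.53*(-0.06)^i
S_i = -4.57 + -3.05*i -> [-4.57, -7.62, -10.67, -13.72, -16.77]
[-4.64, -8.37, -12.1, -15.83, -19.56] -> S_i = -4.64 + -3.73*i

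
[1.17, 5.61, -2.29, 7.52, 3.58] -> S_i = Random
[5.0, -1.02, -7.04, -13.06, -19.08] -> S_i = 5.00 + -6.02*i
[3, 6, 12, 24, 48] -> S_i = 3*2^i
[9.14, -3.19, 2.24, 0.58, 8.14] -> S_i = Random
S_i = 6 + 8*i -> [6, 14, 22, 30, 38]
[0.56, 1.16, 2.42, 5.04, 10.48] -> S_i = 0.56*2.08^i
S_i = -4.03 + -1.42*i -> [-4.03, -5.45, -6.87, -8.29, -9.71]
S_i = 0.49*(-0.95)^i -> [0.49, -0.47, 0.44, -0.42, 0.4]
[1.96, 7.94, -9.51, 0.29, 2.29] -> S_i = Random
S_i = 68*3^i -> [68, 204, 612, 1836, 5508]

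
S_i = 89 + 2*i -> [89, 91, 93, 95, 97]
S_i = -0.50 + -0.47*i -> [-0.5, -0.97, -1.44, -1.91, -2.38]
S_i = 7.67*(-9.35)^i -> [7.67, -71.71, 670.53, -6269.46, 58619.46]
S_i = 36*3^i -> [36, 108, 324, 972, 2916]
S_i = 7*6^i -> [7, 42, 252, 1512, 9072]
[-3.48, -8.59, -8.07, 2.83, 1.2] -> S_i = Random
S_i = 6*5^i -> [6, 30, 150, 750, 3750]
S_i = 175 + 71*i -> [175, 246, 317, 388, 459]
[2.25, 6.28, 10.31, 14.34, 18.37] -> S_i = 2.25 + 4.03*i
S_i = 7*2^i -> [7, 14, 28, 56, 112]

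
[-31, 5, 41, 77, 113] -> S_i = -31 + 36*i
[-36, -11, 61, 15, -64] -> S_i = Random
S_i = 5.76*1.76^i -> [5.76, 10.14, 17.84, 31.4, 55.27]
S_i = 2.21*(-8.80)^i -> [2.21, -19.45, 171.14, -1506.05, 13253.27]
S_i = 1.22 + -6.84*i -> [1.22, -5.62, -12.46, -19.3, -26.14]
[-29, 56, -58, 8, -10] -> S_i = Random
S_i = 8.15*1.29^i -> [8.15, 10.51, 13.56, 17.5, 22.57]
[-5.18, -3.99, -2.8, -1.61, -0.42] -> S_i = -5.18 + 1.19*i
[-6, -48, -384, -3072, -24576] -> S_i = -6*8^i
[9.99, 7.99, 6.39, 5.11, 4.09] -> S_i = 9.99*0.80^i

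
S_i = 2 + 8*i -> [2, 10, 18, 26, 34]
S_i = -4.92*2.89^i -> [-4.92, -14.22, -41.09, -118.76, -343.21]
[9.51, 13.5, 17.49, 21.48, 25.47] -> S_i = 9.51 + 3.99*i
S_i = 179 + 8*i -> [179, 187, 195, 203, 211]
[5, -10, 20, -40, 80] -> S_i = 5*-2^i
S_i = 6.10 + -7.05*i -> [6.1, -0.95, -8.0, -15.05, -22.1]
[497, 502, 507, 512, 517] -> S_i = 497 + 5*i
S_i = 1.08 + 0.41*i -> [1.08, 1.49, 1.9, 2.31, 2.72]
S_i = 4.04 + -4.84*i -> [4.04, -0.8, -5.64, -10.48, -15.32]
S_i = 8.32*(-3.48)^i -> [8.32, -28.95, 100.76, -350.64, 1220.23]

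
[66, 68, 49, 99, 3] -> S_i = Random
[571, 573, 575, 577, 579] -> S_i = 571 + 2*i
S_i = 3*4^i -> [3, 12, 48, 192, 768]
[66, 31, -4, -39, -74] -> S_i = 66 + -35*i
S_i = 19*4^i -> [19, 76, 304, 1216, 4864]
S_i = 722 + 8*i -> [722, 730, 738, 746, 754]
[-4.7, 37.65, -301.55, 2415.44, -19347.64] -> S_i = -4.70*(-8.01)^i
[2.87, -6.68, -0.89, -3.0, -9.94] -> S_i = Random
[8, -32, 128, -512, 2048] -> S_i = 8*-4^i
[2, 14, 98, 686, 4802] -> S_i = 2*7^i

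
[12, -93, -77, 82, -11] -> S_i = Random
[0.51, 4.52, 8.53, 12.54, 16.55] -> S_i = 0.51 + 4.01*i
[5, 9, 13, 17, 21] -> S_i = 5 + 4*i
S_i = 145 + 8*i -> [145, 153, 161, 169, 177]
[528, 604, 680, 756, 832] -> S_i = 528 + 76*i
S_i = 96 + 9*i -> [96, 105, 114, 123, 132]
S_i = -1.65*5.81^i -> [-1.65, -9.59, -55.7, -323.6, -1880.13]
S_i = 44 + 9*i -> [44, 53, 62, 71, 80]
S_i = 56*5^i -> [56, 280, 1400, 7000, 35000]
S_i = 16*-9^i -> [16, -144, 1296, -11664, 104976]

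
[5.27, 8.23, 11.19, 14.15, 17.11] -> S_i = 5.27 + 2.96*i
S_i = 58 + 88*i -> [58, 146, 234, 322, 410]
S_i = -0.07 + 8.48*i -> [-0.07, 8.41, 16.89, 25.37, 33.85]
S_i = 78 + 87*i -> [78, 165, 252, 339, 426]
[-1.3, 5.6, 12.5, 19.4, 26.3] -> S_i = -1.30 + 6.90*i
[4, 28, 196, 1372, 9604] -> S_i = 4*7^i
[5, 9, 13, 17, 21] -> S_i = 5 + 4*i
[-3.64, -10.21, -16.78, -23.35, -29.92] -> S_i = -3.64 + -6.57*i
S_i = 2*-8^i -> [2, -16, 128, -1024, 8192]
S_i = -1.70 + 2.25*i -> [-1.7, 0.55, 2.8, 5.05, 7.3]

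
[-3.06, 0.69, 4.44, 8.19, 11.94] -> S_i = -3.06 + 3.75*i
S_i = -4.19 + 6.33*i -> [-4.19, 2.14, 8.47, 14.8, 21.13]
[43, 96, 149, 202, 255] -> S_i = 43 + 53*i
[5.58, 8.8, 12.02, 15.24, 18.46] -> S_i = 5.58 + 3.22*i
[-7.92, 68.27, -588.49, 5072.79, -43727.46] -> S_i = -7.92*(-8.62)^i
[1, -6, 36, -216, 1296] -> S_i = 1*-6^i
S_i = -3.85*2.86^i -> [-3.85, -11.01, -31.49, -90.07, -257.59]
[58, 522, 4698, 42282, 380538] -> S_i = 58*9^i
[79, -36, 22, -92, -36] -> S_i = Random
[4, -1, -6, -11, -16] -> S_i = 4 + -5*i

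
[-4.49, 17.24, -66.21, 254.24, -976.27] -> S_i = -4.49*(-3.84)^i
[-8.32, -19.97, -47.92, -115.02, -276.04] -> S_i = -8.32*2.40^i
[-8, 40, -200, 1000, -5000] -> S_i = -8*-5^i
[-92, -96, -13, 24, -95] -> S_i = Random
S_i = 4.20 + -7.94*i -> [4.2, -3.74, -11.68, -19.62, -27.56]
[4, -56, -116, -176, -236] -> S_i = 4 + -60*i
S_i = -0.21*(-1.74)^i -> [-0.21, 0.37, -0.64, 1.11, -1.92]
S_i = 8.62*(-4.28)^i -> [8.62, -36.89, 157.9, -675.83, 2892.56]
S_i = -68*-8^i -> [-68, 544, -4352, 34816, -278528]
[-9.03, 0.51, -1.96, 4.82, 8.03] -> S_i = Random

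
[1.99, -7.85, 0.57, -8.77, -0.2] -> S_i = Random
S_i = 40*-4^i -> [40, -160, 640, -2560, 10240]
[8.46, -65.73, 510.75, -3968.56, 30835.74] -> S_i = 8.46*(-7.77)^i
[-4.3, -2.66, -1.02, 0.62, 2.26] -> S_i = -4.30 + 1.64*i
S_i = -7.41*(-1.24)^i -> [-7.41, 9.19, -11.39, 14.13, -17.52]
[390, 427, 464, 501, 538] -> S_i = 390 + 37*i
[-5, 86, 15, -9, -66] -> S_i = Random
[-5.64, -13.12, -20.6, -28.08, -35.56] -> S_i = -5.64 + -7.48*i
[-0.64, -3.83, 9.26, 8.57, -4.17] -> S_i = Random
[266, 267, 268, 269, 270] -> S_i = 266 + 1*i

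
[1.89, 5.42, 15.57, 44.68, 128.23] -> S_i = 1.89*2.87^i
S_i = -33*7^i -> [-33, -231, -1617, -11319, -79233]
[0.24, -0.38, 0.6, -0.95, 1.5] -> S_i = 0.24*(-1.58)^i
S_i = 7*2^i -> [7, 14, 28, 56, 112]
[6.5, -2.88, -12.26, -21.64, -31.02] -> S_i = 6.50 + -9.38*i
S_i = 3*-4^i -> [3, -12, 48, -192, 768]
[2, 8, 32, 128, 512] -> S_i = 2*4^i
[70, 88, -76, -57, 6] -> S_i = Random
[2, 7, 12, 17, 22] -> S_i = 2 + 5*i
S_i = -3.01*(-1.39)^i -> [-3.01, 4.18, -5.82, 8.08, -11.24]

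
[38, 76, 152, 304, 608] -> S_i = 38*2^i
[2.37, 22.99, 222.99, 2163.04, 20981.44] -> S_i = 2.37*9.70^i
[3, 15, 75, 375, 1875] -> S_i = 3*5^i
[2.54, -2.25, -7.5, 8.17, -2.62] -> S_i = Random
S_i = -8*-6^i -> [-8, 48, -288, 1728, -10368]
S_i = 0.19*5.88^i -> [0.19, 1.12, 6.57, 38.63, 227.12]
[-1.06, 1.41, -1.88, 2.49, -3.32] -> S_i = -1.06*(-1.33)^i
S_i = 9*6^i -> [9, 54, 324, 1944, 11664]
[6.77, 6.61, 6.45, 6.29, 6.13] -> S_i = 6.77 + -0.16*i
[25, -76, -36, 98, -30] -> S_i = Random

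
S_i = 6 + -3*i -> [6, 3, 0, -3, -6]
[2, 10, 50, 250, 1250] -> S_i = 2*5^i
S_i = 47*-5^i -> [47, -235, 1175, -5875, 29375]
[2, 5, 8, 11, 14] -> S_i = 2 + 3*i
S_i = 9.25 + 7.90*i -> [9.25, 17.15, 25.05, 32.95, 40.85]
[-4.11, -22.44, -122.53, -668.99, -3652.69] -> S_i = -4.11*5.46^i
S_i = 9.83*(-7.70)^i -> [9.83, -75.69, 582.82, -4487.72, 34555.44]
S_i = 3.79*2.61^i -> [3.79, 9.89, 25.82, 67.38, 175.87]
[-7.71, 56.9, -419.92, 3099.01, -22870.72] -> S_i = -7.71*(-7.38)^i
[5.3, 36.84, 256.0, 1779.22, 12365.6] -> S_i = 5.30*6.95^i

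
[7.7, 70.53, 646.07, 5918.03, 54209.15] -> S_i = 7.70*9.16^i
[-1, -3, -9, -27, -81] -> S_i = -1*3^i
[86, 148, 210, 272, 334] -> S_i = 86 + 62*i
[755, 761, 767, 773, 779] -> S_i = 755 + 6*i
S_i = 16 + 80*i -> [16, 96, 176, 256, 336]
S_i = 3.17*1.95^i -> [3.17, 6.18, 12.05, 23.51, 45.84]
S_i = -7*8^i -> [-7, -56, -448, -3584, -28672]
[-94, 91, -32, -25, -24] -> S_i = Random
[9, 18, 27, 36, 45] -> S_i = 9 + 9*i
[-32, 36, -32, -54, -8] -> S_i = Random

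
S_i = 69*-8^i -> [69, -552, 4416, -35328, 282624]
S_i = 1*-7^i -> [1, -7, 49, -343, 2401]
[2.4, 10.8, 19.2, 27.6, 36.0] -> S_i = 2.40 + 8.40*i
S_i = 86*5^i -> [86, 430, 2150, 10750, 53750]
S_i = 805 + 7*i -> [805, 812, 819, 826, 833]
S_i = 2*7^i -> [2, 14, 98, 686, 4802]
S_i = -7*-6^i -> [-7, 42, -252, 1512, -9072]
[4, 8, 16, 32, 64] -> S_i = 4*2^i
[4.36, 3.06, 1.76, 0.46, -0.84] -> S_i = 4.36 + -1.30*i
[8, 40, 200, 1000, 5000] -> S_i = 8*5^i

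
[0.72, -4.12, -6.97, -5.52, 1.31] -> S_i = Random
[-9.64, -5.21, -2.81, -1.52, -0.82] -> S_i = -9.64*0.54^i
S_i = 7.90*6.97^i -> [7.9, 55.06, 383.79, 2675.01, 18644.82]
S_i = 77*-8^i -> [77, -616, 4928, -39424, 315392]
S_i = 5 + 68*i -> [5, 73, 141, 209, 277]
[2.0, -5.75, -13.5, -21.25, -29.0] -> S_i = 2.00 + -7.75*i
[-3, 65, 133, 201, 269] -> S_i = -3 + 68*i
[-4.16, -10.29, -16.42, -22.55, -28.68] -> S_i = -4.16 + -6.13*i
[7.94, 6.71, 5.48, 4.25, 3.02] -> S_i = 7.94 + -1.23*i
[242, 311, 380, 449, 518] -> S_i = 242 + 69*i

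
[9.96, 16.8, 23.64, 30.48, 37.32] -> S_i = 9.96 + 6.84*i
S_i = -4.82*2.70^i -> [-4.82, -13.01, -35.14, -94.87, -256.15]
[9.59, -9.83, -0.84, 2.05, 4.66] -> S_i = Random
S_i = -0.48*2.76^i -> [-0.48, -1.32, -3.66, -10.09, -27.85]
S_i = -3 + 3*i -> [-3, 0, 3, 6, 9]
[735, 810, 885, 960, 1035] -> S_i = 735 + 75*i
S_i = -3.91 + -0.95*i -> [-3.91, -4.86, -5.81, -6.76, -7.71]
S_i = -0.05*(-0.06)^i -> [-0.05, 0.0, -0.0, 0.0, -0.0]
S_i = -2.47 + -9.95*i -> [-2.47, -12.42, -22.37, -32.32, -42.27]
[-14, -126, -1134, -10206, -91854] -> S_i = -14*9^i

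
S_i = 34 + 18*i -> [34, 52, 70, 88, 106]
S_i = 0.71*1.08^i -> [0.71, 0.77, 0.83, 0.89, 0.97]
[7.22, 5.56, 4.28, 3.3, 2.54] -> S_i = 7.22*0.77^i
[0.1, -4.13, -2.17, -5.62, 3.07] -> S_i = Random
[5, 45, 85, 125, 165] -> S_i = 5 + 40*i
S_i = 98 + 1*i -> [98, 99, 100, 101, 102]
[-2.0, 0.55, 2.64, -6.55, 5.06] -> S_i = Random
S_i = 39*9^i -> [39, 351, 3159, 28431, 255879]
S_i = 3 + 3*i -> [3, 6, 9, 12, 15]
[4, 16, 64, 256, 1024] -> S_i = 4*4^i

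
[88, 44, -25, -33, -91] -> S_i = Random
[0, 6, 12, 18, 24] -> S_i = 0 + 6*i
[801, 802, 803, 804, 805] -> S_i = 801 + 1*i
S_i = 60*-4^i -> [60, -240, 960, -3840, 15360]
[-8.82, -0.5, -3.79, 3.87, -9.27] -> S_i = Random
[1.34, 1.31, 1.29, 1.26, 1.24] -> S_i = 1.34*0.98^i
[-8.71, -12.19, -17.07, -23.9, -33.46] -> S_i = -8.71*1.40^i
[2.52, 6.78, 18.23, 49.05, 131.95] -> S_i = 2.52*2.69^i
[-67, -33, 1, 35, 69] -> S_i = -67 + 34*i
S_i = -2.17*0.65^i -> [-2.17, -1.41, -0.92, -0.6, -0.39]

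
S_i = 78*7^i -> [78, 546, 3822, 26754, 187278]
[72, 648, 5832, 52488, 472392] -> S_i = 72*9^i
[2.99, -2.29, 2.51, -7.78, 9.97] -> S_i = Random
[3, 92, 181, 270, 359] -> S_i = 3 + 89*i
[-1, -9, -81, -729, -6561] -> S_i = -1*9^i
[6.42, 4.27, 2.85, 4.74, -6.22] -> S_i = Random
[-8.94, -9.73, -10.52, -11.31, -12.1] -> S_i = -8.94 + -0.79*i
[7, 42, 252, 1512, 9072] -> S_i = 7*6^i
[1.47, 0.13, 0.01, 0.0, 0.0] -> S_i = 1.47*0.09^i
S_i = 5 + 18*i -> [5, 23, 41, 59, 77]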